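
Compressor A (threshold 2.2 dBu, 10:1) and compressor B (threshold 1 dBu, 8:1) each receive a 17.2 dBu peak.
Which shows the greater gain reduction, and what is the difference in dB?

A: 15 dB over, compressed to 1.5 dB over, so 13.5 dB of GR.
B: 16.2 dB over, compressed to 2.025 dB over, so 14.175 dB of GR.
B applies 0.675 dB more gain reduction.

B, by 0.675 dB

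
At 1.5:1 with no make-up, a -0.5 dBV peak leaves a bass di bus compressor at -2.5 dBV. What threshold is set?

Input is 6 dB above T (since output overshoot × R = input overshoot: (-2.5 − T)·1.5 = -0.5 − T gives T = -6.5 dBV).
Check: -6.5 + (-0.5 − (-6.5))/1.5 = -6.5 + 4 = -2.5 dBV. ✓

-6.5 dBV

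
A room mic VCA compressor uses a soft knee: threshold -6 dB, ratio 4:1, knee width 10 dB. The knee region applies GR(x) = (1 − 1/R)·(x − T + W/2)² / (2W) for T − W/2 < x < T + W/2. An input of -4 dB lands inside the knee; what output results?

x − T + W/2 = -4 − (-6) + 5 = 7.
GR = (1 − 1/4) × 7² / 20 = 0.75 × 49 / 20 = 1.8375 dB.
Output = -4 − 1.8375 = -5.8375 dB.

-5.8375 dB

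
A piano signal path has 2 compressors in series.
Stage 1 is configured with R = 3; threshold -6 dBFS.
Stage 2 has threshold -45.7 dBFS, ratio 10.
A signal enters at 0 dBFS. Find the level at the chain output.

-41.53 dBFS

Stage 1: 6 dB above -6 dBFS, reduced 3:1 to 2 dB above → -4 dBFS.
Stage 2: -4 dBFS is 41.7 dB over -45.7 dBFS; at 10:1 that becomes 4.17 dB over, giving -41.53 dBFS.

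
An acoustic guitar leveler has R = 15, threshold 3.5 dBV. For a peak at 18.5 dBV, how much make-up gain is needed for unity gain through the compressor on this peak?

14 dB

The peak compresses to 3.5 + 15/15 = 4.5 dBV.
To reach 18.5 dBV requires 18.5 − 4.5 = 14 dB of make-up.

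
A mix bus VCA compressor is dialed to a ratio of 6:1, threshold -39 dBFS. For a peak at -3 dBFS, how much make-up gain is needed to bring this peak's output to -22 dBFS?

The peak compresses to -39 + 36/6 = -33 dBFS.
To reach -22 dBFS requires -22 − (-33) = 11 dB of make-up.

11 dB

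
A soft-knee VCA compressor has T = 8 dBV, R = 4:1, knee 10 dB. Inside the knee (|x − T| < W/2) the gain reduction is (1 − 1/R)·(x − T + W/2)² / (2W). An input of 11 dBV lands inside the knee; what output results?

x − T + W/2 = 11 − 8 + 5 = 8.
GR = (1 − 1/4) × 8² / 20 = 0.75 × 64 / 20 = 2.4 dB.
Output = 11 − 2.4 = 8.6 dBV.

8.6 dBV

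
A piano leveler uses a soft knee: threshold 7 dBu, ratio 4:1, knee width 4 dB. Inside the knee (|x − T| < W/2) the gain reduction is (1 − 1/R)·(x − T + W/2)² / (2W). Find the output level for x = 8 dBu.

7.15625 dBu

x − T + W/2 = 8 − 7 + 2 = 3.
GR = (1 − 1/4) × 3² / 8 = 0.75 × 9 / 8 = 0.84375 dB.
Output = 8 − 0.84375 = 7.15625 dBu.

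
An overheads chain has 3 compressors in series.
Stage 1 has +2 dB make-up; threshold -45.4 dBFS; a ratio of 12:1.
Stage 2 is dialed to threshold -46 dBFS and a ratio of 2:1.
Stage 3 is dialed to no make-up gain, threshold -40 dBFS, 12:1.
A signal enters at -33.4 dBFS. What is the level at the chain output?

Stage 1: overshoot 12 dB → 12/12 = 1 dB → -44.4 dBFS; +2 dB make-up → -42.4 dBFS.
Stage 2: overshoot 3.6 dB → 3.6/2 = 1.8 dB → -44.2 dBFS.
Stage 3: below threshold (-44.2 ≤ -40); passes unchanged; output -44.2 dBFS.

-44.2 dBFS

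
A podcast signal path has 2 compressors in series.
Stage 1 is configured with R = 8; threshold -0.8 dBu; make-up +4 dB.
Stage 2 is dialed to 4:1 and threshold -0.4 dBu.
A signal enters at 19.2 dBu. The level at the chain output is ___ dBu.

Stage 1: 19.2 dBu is 20 dB over -0.8 dBu; at 8:1 that becomes 2.5 dB over, giving 1.7 dBu; +4 dB make-up → 5.7 dBu.
Stage 2: 6.1 dB above -0.4 dBu, reduced 4:1 to 1.525 dB above → 1.125 dBu.

1.125 dBu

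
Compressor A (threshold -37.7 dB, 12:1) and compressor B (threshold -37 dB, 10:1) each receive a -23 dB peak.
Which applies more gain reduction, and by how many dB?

A, by 0.875 dB

A: overshoot 14.7 dB → output overshoot 1.225 dB → GR 13.475 dB.
B: overshoot 14 dB → output overshoot 1.4 dB → GR 12.6 dB.
A applies 0.875 dB more gain reduction.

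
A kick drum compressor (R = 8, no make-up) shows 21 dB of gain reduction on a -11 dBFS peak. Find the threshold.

Gain reduction = -11 − (-32) = 21 dB; output overshoot = GR / (R − 1) = 21 / 7 = 3 dB.
Threshold = output − output overshoot = -32 − 3 = -35 dBFS.

-35 dBFS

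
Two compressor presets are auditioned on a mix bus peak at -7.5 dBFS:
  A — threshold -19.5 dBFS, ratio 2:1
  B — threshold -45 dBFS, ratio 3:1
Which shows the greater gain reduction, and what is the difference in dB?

A: GR = 12 − 12/2 = 6 dB.
B: GR = 37.5 − 37.5/3 = 25 dB.
Difference: 19 dB in favour of B.

B, by 19 dB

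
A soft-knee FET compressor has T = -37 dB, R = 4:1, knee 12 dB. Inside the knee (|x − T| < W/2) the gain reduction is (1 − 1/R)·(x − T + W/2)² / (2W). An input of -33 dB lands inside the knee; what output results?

x − T + W/2 = -33 − (-37) + 6 = 10.
GR = (1 − 1/4) × 10² / 24 = 0.75 × 100 / 24 = 3.125 dB.
Output = -33 − 3.125 = -36.125 dB.

-36.125 dB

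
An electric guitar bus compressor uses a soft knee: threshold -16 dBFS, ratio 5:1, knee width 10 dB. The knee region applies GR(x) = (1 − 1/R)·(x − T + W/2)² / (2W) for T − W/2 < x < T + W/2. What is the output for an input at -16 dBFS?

x − T + W/2 = -16 − (-16) + 5 = 5.
GR = (1 − 1/5) × 5² / 20 = 0.8 × 25 / 20 = 1 dB.
Output = -16 − 1 = -17 dBFS.

-17 dBFS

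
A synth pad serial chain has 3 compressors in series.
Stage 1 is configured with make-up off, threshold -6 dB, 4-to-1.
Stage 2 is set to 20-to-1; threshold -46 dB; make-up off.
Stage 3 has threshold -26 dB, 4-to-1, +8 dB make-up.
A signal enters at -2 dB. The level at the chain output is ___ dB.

-35.95 dB

Stage 1: overshoot 4 dB → 4/4 = 1 dB → -5 dB.
Stage 2: 41 dB above -46 dB, reduced 20:1 to 2.05 dB above → -43.95 dB.
Stage 3: -43.95 dB ≤ -26 dB, so stage 3 doesn't engage; make-up brings it to -35.95 dB.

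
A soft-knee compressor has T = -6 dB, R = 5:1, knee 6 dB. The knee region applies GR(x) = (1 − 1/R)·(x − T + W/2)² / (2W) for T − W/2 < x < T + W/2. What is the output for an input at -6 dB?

x − T + W/2 = -6 − (-6) + 3 = 3.
GR = (1 − 1/5) × 3² / 12 = 0.8 × 9 / 12 = 0.6 dB.
Output = -6 − 0.6 = -6.6 dB.

-6.6 dB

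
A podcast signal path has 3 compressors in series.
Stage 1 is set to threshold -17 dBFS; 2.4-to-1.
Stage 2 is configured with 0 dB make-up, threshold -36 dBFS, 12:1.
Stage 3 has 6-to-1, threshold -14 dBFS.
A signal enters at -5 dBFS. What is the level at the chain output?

-34 dBFS

Stage 1: 12 dB above -17 dBFS, reduced 2.4:1 to 5 dB above → -12 dBFS.
Stage 2: 24 dB above -36 dBFS, reduced 12:1 to 2 dB above → -34 dBFS.
Stage 3: -34 dBFS is at or below the -14 dBFS threshold — no compression; output -34 dBFS.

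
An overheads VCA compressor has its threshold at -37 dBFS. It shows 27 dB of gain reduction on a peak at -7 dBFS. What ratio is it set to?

10:1

Input overshoot = -7 − (-37) = 30 dB.
Output overshoot = 30 − 27 = 3 dB.
Ratio = input overshoot / output overshoot = 30 / 3 = 10.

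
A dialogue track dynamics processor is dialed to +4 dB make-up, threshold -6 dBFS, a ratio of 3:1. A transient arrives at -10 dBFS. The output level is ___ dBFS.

-6 dBFS

-10 dBFS is 4 dB below the -6 dBFS threshold, so no gain reduction is applied.
Make-up gain adds 4 dB: -10 + 4 = -6 dBFS.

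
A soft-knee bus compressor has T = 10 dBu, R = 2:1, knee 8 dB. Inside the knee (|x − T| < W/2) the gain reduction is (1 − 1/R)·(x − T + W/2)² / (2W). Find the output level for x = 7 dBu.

x − T + W/2 = 7 − 10 + 4 = 1.
GR = (1 − 1/2) × 1² / 16 = 0.5 × 1 / 16 = 0.03125 dB.
Output = 7 − 0.03125 = 6.96875 dBu.

6.96875 dBu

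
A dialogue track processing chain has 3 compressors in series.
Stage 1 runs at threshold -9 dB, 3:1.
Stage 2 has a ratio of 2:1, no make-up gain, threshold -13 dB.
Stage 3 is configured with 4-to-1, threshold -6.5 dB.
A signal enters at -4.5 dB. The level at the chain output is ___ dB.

Stage 1: 4.5 dB above -9 dB, reduced 3:1 to 1.5 dB above → -7.5 dB.
Stage 2: -7.5 dB is 5.5 dB over -13 dB; at 2:1 that becomes 2.75 dB over, giving -10.25 dB.
Stage 3: -10.25 dB is at or below the -6.5 dB threshold — no compression; output -10.25 dB.

-10.25 dB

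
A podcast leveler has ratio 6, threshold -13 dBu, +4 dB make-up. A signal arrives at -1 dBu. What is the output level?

The input is 12 dB above the -13 dBu threshold.
At 6:1 the overshoot is divided by 6, leaving 2 dB above threshold.
Output = -13 + 2 = -11 dBu; make-up adds 4 dB, giving -7 dBu.

-7 dBu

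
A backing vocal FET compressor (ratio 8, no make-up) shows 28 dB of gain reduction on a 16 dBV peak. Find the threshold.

-16 dBV

Let T be the threshold. Output overshoot = (input overshoot)/R, so -12 − T = (16 − T)/8.
8·(-12 − T) = 16 − T → 7·T = -96 − 16 = -112.
T = -112/7 = -16 dBV.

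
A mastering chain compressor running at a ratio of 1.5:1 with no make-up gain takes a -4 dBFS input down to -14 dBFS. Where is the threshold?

Input is 30 dB above T (since output overshoot × R = input overshoot: (-14 − T)·1.5 = -4 − T gives T = -34 dBFS).
Check: -34 + (-4 − (-34))/1.5 = -34 + 20 = -14 dBFS. ✓

-34 dBFS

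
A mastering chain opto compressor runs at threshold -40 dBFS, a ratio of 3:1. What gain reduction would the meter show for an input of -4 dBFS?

24 dB

The signal is 36 dB above threshold.
A 3:1 ratio leaves 12 dB of that excess.
GR = overshoot in − overshoot out = 36 − 12 = 24 dB.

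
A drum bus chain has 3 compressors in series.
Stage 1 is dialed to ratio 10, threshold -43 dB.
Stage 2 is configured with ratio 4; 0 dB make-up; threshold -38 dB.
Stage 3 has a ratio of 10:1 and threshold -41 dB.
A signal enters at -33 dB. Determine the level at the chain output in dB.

-42 dB

Stage 1: overshoot 10 dB → 10/10 = 1 dB → -42 dB.
Stage 2: -42 dB is at or below the -38 dB threshold — no compression; output -42 dB.
Stage 3: -42 dB ≤ -41 dB, so stage 3 doesn't engage; output -42 dB.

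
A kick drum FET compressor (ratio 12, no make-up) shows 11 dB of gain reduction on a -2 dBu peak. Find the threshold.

-14 dBu

Let T be the threshold. Output overshoot = (input overshoot)/R, so -13 − T = (-2 − T)/12.
12·(-13 − T) = -2 − T → 11·T = -156 − (-2) = -154.
T = -154/11 = -14 dBu.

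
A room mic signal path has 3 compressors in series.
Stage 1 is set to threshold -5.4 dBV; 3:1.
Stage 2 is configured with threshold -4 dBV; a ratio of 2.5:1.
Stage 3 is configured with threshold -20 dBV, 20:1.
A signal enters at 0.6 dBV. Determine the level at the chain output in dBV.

-19.188 dBV

Stage 1: overshoot 6 dB → 6/3 = 2 dB → -3.4 dBV.
Stage 2: -3.4 dBV is 0.6 dB over -4 dBV; at 2.5:1 that becomes 0.24 dB over, giving -3.76 dBV.
Stage 3: -3.76 dBV is 16.24 dB over -20 dBV; at 20:1 that becomes 0.812 dB over, giving -19.188 dBV.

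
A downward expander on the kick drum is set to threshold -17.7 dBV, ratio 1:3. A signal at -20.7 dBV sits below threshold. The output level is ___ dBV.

Undershoot = (-17.7) − (-20.7) = 3 dB.
At 1:3, that expands to 9 dB under threshold.
Output = -17.7 − 9 = -26.7 dBV.

-26.7 dBV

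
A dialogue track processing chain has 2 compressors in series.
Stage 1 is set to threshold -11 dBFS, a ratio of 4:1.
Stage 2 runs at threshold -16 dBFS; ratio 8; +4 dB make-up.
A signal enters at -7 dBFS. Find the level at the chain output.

-11.25 dBFS

Stage 1: -7 dBFS is 4 dB over -11 dBFS; at 4:1 that becomes 1 dB over, giving -10 dBFS.
Stage 2: 6 dB above -16 dBFS, reduced 8:1 to 0.75 dB above → -15.25 dBFS; +4 dB make-up → -11.25 dBFS.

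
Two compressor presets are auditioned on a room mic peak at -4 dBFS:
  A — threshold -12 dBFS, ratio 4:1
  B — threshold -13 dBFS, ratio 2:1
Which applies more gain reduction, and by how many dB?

A, by 1.5 dB

A: GR = 8 − 8/4 = 6 dB.
B: GR = 9 − 9/2 = 4.5 dB.
Difference: 1.5 dB in favour of A.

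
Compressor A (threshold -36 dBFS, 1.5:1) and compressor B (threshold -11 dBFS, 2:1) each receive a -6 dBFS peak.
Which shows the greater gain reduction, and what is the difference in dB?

A: overshoot 30 dB → output overshoot 20 dB → GR 10 dB.
B: overshoot 5 dB → output overshoot 2.5 dB → GR 2.5 dB.
Difference: 7.5 dB in favour of A.

A, by 7.5 dB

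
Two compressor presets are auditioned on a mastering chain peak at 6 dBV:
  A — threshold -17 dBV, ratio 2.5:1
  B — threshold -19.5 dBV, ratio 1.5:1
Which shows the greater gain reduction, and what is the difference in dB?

A, by 5.3 dB

A: overshoot 23 dB → output overshoot 9.2 dB → GR 13.8 dB.
B: overshoot 25.5 dB → output overshoot 17 dB → GR 8.5 dB.
A applies 5.3 dB more gain reduction.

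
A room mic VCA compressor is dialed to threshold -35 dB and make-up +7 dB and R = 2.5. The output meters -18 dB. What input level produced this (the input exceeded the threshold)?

Remove make-up: -18 − 7 = -25 dB.
Post-compression overshoot = -25 − (-35) = 10 dB.
Undo the ratio: input overshoot = 10 × 2.5 = 25 dB, giving input = -10 dB.

-10 dB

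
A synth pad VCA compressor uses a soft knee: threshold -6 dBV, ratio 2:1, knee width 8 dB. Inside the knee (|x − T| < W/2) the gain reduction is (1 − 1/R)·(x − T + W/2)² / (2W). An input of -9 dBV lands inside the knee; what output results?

x − T + W/2 = -9 − (-6) + 4 = 1.
GR = (1 − 1/2) × 1² / 16 = 0.5 × 1 / 16 = 0.03125 dB.
Output = -9 − 0.03125 = -9.03125 dBV.

-9.03125 dBV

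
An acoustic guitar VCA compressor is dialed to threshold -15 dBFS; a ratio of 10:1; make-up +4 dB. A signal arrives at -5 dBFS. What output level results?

-10 dBFS

-5 dBFS sits 10 dB over threshold.
At 10:1 the overshoot is divided by 10, leaving 1 dB above threshold.
So the level is -15 + 1 = -14 dBFS; make-up adds 4 dB, giving -10 dBFS.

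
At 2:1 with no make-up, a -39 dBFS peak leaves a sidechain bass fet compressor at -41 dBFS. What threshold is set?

Let T be the threshold. Output overshoot = (input overshoot)/R, so -41 − T = (-39 − T)/2.
2·(-41 − T) = -39 − T → 1·T = -82 − (-39) = -43.
T = -43/1 = -43 dBFS.

-43 dBFS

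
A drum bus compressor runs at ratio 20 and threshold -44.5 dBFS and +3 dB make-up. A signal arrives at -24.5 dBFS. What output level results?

-40.5 dBFS

The input is 20 dB above the -44.5 dBFS threshold.
At 20:1 the overshoot is divided by 20, leaving 1 dB above threshold.
Output = -44.5 + 1 = -43.5 dBFS; make-up adds 3 dB, giving -40.5 dBFS.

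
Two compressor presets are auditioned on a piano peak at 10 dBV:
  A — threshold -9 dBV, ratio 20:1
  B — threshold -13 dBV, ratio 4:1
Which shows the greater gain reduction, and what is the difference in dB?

A, by 0.8 dB

A: 19 dB over, compressed to 0.95 dB over, so 18.05 dB of GR.
B: 23 dB over, compressed to 5.75 dB over, so 17.25 dB of GR.
A applies 0.8 dB more gain reduction.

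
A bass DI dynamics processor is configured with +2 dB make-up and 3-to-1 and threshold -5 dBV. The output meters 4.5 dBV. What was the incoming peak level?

Stripping the +2 dB make-up gives 2.5 dBV at the gain stage.
The compressed level sits 2.5 − (-5) = 7.5 dB over threshold.
Input overshoot = R × output overshoot = 22.5 dB → input = -5 + 22.5 = 17.5 dBV.

17.5 dBV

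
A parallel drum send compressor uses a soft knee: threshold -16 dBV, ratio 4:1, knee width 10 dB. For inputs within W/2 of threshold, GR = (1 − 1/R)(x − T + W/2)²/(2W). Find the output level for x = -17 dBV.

-17.6 dBV

x − T + W/2 = -17 − (-16) + 5 = 4.
GR = (1 − 1/4) × 4² / 20 = 0.75 × 16 / 20 = 0.6 dB.
Output = -17 − 0.6 = -17.6 dBV.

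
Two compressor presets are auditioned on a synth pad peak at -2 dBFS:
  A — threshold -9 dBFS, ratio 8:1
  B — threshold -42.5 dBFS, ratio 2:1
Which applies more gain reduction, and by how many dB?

A: 7 dB over, compressed to 0.875 dB over, so 6.125 dB of GR.
B: 40.5 dB over, compressed to 20.25 dB over, so 20.25 dB of GR.
B reduces 14.125 dB more.

B, by 14.125 dB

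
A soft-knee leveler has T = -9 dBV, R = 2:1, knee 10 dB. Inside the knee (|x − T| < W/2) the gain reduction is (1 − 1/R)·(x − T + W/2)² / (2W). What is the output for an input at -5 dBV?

-7.025 dBV

x − T + W/2 = -5 − (-9) + 5 = 9.
GR = (1 − 1/2) × 9² / 20 = 0.5 × 81 / 20 = 2.025 dB.
Output = -5 − 2.025 = -7.025 dBV.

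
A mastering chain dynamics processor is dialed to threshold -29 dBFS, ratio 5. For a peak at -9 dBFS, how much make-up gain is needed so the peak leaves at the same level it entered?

16 dB

Without make-up, output = threshold + overshoot/5 = -29 + 4 = -25 dBFS.
Gap to target: 16 dB.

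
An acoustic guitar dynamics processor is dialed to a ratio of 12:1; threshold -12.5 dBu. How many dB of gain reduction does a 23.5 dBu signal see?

Overshoot = 23.5 − (-12.5) = 36 dB.
A 12:1 ratio leaves 3 dB of that excess.
So the signal is attenuated by 36 − 3 = 33 dB.

33 dB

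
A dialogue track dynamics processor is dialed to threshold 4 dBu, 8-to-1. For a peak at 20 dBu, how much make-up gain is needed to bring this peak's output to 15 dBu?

9 dB

Without make-up, output = threshold + overshoot/8 = 4 + 2 = 6 dBu.
Gap to target: 9 dB.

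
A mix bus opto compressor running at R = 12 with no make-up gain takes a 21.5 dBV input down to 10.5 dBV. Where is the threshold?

Let T be the threshold. Output overshoot = (input overshoot)/R, so 10.5 − T = (21.5 − T)/12.
12·(10.5 − T) = 21.5 − T → 11·T = 126 − 21.5 = 104.5.
T = 104.5/11 = 9.5 dBV.

9.5 dBV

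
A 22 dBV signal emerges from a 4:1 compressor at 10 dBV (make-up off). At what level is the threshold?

6 dBV

Gain reduction = 22 − 10 = 12 dB; output overshoot = GR / (R − 1) = 12 / 3 = 4 dB.
Threshold = output − output overshoot = 10 − 4 = 6 dBV.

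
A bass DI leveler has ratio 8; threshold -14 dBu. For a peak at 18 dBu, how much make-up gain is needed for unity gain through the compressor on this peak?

The peak compresses to -14 + 32/8 = -10 dBu.
To reach 18 dBu requires 18 − (-10) = 28 dB of make-up.

28 dB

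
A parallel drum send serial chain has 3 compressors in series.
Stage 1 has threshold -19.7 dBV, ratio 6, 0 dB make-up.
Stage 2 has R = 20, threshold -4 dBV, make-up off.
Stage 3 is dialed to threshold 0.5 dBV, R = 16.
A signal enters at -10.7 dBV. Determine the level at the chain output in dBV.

Stage 1: -10.7 dBV is 9 dB over -19.7 dBV; at 6:1 that becomes 1.5 dB over, giving -18.2 dBV.
Stage 2: -18.2 dBV ≤ -4 dBV, so stage 2 doesn't engage; output -18.2 dBV.
Stage 3: below threshold (-18.2 ≤ 0.5); passes unchanged; output -18.2 dBV.

-18.2 dBV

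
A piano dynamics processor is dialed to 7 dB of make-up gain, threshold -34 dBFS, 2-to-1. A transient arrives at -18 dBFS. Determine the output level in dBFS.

-19 dBFS

-18 dBFS sits 16 dB over threshold.
The 16 dB excess becomes 8 dB after 2:1 reduction.
Output = -34 + 8 = -26 dBFS; make-up adds 7 dB, giving -19 dBFS.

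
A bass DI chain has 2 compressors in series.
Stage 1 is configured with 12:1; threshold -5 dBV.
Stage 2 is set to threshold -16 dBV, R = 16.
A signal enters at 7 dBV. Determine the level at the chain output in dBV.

Stage 1: 12 dB above -5 dBV, reduced 12:1 to 1 dB above → -4 dBV.
Stage 2: 12 dB above -16 dBV, reduced 16:1 to 0.75 dB above → -15.25 dBV.

-15.25 dBV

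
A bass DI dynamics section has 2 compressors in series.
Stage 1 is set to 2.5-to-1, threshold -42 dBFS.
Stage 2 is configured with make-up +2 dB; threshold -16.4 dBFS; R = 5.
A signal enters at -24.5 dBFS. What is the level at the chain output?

-33 dBFS

Stage 1: 17.5 dB above -42 dBFS, reduced 2.5:1 to 7 dB above → -35 dBFS.
Stage 2: below threshold (-35 ≤ -16.4); passes unchanged; make-up brings it to -33 dBFS.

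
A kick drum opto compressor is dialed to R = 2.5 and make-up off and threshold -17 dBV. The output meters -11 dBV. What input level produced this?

-2 dBV

That's 6 dB above the -17 dBV threshold.
Before 2.5:1 compression the overshoot was 6 × 2.5 = 15 dB, so input = -17 + 15 = -2 dBV.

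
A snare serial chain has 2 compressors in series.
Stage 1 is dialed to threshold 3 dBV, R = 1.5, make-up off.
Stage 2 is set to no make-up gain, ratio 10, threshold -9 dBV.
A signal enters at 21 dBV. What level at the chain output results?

Stage 1: 18 dB above 3 dBV, reduced 1.5:1 to 12 dB above → 15 dBV.
Stage 2: overshoot 24 dB → 24/10 = 2.4 dB → -6.6 dBV.

-6.6 dBV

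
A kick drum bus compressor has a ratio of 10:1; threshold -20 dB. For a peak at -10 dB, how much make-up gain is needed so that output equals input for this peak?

The peak compresses to -20 + 10/10 = -19 dB.
To reach -10 dB requires -10 − (-19) = 9 dB of make-up.

9 dB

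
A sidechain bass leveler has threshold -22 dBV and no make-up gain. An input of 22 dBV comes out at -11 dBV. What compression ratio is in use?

4:1

Input overshoot = 22 − (-22) = 44 dB; output overshoot = -11 − (-22) = 11 dB.
Ratio = 44 / 11 = 4.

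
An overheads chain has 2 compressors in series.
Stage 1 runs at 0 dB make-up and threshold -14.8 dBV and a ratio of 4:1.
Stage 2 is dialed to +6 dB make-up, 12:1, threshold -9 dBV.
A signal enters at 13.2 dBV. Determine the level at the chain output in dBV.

Stage 1: overshoot 28 dB → 28/4 = 7 dB → -7.8 dBV.
Stage 2: 1.2 dB above -9 dBV, reduced 12:1 to 0.1 dB above → -8.9 dBV; +6 dB make-up → -2.9 dBV.

-2.9 dBV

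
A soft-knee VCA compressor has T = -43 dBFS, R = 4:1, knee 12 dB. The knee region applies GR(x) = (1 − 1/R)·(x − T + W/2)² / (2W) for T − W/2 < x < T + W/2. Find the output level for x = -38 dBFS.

-41.78125 dBFS

x − T + W/2 = -38 − (-43) + 6 = 11.
GR = (1 − 1/4) × 11² / 24 = 0.75 × 121 / 24 = 3.78125 dB.
Output = -38 − 3.78125 = -41.78125 dBFS.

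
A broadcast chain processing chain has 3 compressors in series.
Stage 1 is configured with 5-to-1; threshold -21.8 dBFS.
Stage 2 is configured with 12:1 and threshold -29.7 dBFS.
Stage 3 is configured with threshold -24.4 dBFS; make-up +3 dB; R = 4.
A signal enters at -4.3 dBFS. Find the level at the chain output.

-25.75 dBFS

Stage 1: overshoot 17.5 dB → 17.5/5 = 3.5 dB → -18.3 dBFS.
Stage 2: -18.3 dBFS is 11.4 dB over -29.7 dBFS; at 12:1 that becomes 0.95 dB over, giving -28.75 dBFS.
Stage 3: below threshold (-28.75 ≤ -24.4); passes unchanged; make-up brings it to -25.75 dBFS.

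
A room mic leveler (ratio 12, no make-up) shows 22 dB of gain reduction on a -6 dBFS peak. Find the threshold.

-30 dBFS

Let T be the threshold. Output overshoot = (input overshoot)/R, so -28 − T = (-6 − T)/12.
12·(-28 − T) = -6 − T → 11·T = -336 − (-6) = -330.
T = -330/11 = -30 dBFS.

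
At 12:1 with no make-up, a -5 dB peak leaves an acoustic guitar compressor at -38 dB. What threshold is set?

Gain reduction = -5 − (-38) = 33 dB; output overshoot = GR / (R − 1) = 33 / 11 = 3 dB.
Threshold = output − output overshoot = -38 − 3 = -41 dB.

-41 dB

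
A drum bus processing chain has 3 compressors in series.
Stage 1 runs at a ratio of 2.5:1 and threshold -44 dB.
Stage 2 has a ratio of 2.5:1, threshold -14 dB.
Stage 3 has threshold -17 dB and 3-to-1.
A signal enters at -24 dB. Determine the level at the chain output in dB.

-36 dB

Stage 1: -24 dB is 20 dB over -44 dB; at 2.5:1 that becomes 8 dB over, giving -36 dB.
Stage 2: -36 dB ≤ -14 dB, so stage 2 doesn't engage; output -36 dB.
Stage 3: below threshold (-36 ≤ -17); passes unchanged; output -36 dB.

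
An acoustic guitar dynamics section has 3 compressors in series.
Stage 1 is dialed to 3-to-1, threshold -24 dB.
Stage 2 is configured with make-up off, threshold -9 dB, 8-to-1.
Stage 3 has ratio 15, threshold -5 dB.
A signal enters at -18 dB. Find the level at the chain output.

Stage 1: -18 dB is 6 dB over -24 dB; at 3:1 that becomes 2 dB over, giving -22 dB.
Stage 2: below threshold (-22 ≤ -9); passes unchanged; output -22 dB.
Stage 3: -22 dB is at or below the -5 dB threshold — no compression; output -22 dB.

-22 dB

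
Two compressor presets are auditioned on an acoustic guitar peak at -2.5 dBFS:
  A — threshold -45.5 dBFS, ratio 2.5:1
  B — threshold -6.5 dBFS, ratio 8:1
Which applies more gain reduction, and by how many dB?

A, by 22.3 dB

A: GR = 43 − 43/2.5 = 25.8 dB.
B: GR = 4 − 4/8 = 3.5 dB.
A applies 22.3 dB more gain reduction.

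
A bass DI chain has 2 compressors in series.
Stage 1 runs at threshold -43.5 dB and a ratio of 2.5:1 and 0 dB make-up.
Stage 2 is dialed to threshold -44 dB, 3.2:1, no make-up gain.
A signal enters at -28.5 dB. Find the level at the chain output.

Stage 1: -28.5 dB is 15 dB over -43.5 dB; at 2.5:1 that becomes 6 dB over, giving -37.5 dB.
Stage 2: overshoot 6.5 dB → 6.5/3.2 = 2.03125 dB → -41.96875 dB.

-41.96875 dB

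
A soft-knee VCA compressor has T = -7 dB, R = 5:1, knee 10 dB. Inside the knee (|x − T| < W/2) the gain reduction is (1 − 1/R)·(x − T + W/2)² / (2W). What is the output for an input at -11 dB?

x − T + W/2 = -11 − (-7) + 5 = 1.
GR = (1 − 1/5) × 1² / 20 = 0.8 × 1 / 20 = 0.04 dB.
Output = -11 − 0.04 = -11.04 dB.

-11.04 dB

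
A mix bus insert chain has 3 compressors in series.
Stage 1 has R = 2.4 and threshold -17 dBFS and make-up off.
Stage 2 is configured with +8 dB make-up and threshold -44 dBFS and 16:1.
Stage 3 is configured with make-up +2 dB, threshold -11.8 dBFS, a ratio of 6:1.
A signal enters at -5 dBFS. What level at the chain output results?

Stage 1: -5 dBFS is 12 dB over -17 dBFS; at 2.4:1 that becomes 5 dB over, giving -12 dBFS.
Stage 2: -12 dBFS is 32 dB over -44 dBFS; at 16:1 that becomes 2 dB over, giving -42 dBFS; +8 dB make-up → -34 dBFS.
Stage 3: -34 dBFS is at or below the -11.8 dBFS threshold — no compression; make-up brings it to -32 dBFS.

-32 dBFS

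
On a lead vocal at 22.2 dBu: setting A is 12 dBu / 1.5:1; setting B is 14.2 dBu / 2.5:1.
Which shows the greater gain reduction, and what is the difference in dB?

A: 10.2 dB over, compressed to 6.8 dB over, so 3.4 dB of GR.
B: 8 dB over, compressed to 3.2 dB over, so 4.8 dB of GR.
B applies 1.4 dB more gain reduction.

B, by 1.4 dB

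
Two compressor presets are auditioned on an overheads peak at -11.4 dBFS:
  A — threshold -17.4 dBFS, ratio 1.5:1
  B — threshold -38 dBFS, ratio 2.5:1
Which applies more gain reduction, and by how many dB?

A: GR = 6 − 6/1.5 = 2 dB.
B: GR = 26.6 − 26.6/2.5 = 15.96 dB.
Difference: 13.96 dB in favour of B.

B, by 13.96 dB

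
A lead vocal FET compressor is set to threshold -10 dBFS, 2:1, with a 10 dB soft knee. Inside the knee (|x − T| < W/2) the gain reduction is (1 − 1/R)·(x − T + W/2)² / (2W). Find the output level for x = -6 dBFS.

-8.025 dBFS

x − T + W/2 = -6 − (-10) + 5 = 9.
GR = (1 − 1/2) × 9² / 20 = 0.5 × 81 / 20 = 2.025 dB.
Output = -6 − 2.025 = -8.025 dBFS.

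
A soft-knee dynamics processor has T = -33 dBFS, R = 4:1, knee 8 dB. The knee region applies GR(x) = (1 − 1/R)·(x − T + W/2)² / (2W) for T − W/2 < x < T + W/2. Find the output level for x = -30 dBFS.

-32.296875 dBFS

x − T + W/2 = -30 − (-33) + 4 = 7.
GR = (1 − 1/4) × 7² / 16 = 0.75 × 49 / 16 = 2.296875 dB.
Output = -30 − 2.296875 = -32.296875 dBFS.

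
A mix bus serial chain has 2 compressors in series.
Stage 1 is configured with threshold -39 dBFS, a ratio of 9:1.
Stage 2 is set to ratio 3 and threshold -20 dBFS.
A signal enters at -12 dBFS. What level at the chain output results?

Stage 1: overshoot 27 dB → 27/9 = 3 dB → -36 dBFS.
Stage 2: -36 dBFS ≤ -20 dBFS, so stage 2 doesn't engage; output -36 dBFS.

-36 dBFS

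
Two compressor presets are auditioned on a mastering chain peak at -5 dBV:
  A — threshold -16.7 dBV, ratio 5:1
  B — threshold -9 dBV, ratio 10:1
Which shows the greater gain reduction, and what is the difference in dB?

A: 11.7 dB over, compressed to 2.34 dB over, so 9.36 dB of GR.
B: 4 dB over, compressed to 0.4 dB over, so 3.6 dB of GR.
A reduces 5.76 dB more.

A, by 5.76 dB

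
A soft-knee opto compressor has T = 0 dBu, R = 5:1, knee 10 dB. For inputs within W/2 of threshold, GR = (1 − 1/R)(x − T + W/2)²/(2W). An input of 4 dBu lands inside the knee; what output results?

0.76 dBu

x − T + W/2 = 4 − 0 + 5 = 9.
GR = (1 − 1/5) × 9² / 20 = 0.8 × 81 / 20 = 3.24 dB.
Output = 4 − 3.24 = 0.76 dBu.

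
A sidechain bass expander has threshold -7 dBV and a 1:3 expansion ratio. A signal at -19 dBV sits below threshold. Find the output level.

-43 dBV

The input is 12 dB below the -7 dBV threshold.
A 1:3 expander multiplies undershoot by 3: 12 × 3 = 36 dB below threshold.
Output = -7 − 36 = -43 dBV.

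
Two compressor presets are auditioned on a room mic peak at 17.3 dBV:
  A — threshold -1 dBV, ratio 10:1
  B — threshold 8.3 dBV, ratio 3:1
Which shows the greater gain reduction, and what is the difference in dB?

A, by 10.47 dB

A: 18.3 dB over, compressed to 1.83 dB over, so 16.47 dB of GR.
B: 9 dB over, compressed to 3 dB over, so 6 dB of GR.
A applies 10.47 dB more gain reduction.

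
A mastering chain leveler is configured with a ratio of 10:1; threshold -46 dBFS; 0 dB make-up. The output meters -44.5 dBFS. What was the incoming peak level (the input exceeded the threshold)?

The compressed level sits -44.5 − (-46) = 1.5 dB over threshold.
Input overshoot = R × output overshoot = 15 dB → input = -46 + 15 = -31 dBFS.

-31 dBFS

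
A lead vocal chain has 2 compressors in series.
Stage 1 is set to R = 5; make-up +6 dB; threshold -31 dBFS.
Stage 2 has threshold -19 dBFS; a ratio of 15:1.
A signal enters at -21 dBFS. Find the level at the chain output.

-23 dBFS

Stage 1: -21 dBFS is 10 dB over -31 dBFS; at 5:1 that becomes 2 dB over, giving -29 dBFS; +6 dB make-up → -23 dBFS.
Stage 2: -23 dBFS is at or below the -19 dBFS threshold — no compression; output -23 dBFS.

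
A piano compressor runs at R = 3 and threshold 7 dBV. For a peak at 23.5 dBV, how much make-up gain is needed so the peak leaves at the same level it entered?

The peak compresses to 7 + 16.5/3 = 12.5 dBV.
To reach 23.5 dBV requires 23.5 − 12.5 = 11 dB of make-up.

11 dB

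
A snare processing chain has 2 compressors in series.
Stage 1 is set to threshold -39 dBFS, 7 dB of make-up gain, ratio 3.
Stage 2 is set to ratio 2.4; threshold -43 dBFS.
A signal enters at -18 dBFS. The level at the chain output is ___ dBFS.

Stage 1: overshoot 21 dB → 21/3 = 7 dB → -32 dBFS; +7 dB make-up → -25 dBFS.
Stage 2: -25 dBFS is 18 dB over -43 dBFS; at 2.4:1 that becomes 7.5 dB over, giving -35.5 dBFS.

-35.5 dBFS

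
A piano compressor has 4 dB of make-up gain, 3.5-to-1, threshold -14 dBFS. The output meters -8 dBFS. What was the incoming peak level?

Before make-up, the level was -8 − 4 = -12 dBFS.
The compressed level sits -12 − (-14) = 2 dB over threshold.
Before 3.5:1 compression the overshoot was 2 × 3.5 = 7 dB, so input = -14 + 7 = -7 dBFS.

-7 dBFS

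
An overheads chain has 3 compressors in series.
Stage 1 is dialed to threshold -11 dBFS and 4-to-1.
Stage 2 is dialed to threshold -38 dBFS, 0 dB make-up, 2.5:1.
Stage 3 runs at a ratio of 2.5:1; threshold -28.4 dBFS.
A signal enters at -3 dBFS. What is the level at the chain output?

Stage 1: -3 dBFS is 8 dB over -11 dBFS; at 4:1 that becomes 2 dB over, giving -9 dBFS.
Stage 2: overshoot 29 dB → 29/2.5 = 11.6 dB → -26.4 dBFS.
Stage 3: -26.4 dBFS is 2 dB over -28.4 dBFS; at 2.5:1 that becomes 0.8 dB over, giving -27.6 dBFS.

-27.6 dBFS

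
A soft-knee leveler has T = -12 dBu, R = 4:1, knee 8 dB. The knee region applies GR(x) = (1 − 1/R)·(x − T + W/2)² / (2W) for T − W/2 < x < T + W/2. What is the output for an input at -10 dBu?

-11.6875 dBu

x − T + W/2 = -10 − (-12) + 4 = 6.
GR = (1 − 1/4) × 6² / 16 = 0.75 × 36 / 16 = 1.6875 dB.
Output = -10 − 1.6875 = -11.6875 dBu.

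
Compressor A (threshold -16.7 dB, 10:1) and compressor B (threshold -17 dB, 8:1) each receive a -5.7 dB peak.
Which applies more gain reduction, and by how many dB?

A: GR = 11 − 11/10 = 9.9 dB.
B: GR = 11.3 − 11.3/8 = 9.8875 dB.
A reduces 0.0125 dB more.

A, by 0.0125 dB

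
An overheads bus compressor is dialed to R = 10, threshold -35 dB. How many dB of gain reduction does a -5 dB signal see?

27 dB

-5 dB exceeds the threshold by 30 dB.
At 10:1, output sits 30/10 = 3 dB above threshold.
So the signal is attenuated by 30 − 3 = 27 dB.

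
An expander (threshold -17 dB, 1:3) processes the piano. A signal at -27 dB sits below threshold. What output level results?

-47 dB

Undershoot = (-17) − (-27) = 10 dB.
At 1:3, that expands to 30 dB under threshold.
Output = -17 − 30 = -47 dB.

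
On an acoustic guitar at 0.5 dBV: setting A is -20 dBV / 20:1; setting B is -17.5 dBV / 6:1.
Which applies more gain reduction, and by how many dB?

A: GR = 20.5 − 20.5/20 = 19.475 dB.
B: GR = 18 − 18/6 = 15 dB.
A reduces 4.475 dB more.

A, by 4.475 dB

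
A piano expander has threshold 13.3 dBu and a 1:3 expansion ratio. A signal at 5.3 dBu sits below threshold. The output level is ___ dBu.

-10.7 dBu

Below threshold, a 1:3 expander applies gain = (3−1)×(T − x) of attenuation.
(3−1) × 8 = 16 dB, so output = 5.3 − 16 = -10.7 dBu.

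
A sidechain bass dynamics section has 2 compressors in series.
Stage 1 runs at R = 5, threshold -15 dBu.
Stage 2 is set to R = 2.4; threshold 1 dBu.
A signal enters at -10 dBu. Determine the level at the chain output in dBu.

-14 dBu

Stage 1: 5 dB above -15 dBu, reduced 5:1 to 1 dB above → -14 dBu.
Stage 2: below threshold (-14 ≤ 1); passes unchanged; output -14 dBu.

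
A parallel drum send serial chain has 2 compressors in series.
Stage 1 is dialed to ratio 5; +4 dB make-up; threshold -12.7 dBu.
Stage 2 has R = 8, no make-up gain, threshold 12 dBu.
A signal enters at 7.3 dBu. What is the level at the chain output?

Stage 1: overshoot 20 dB → 20/5 = 4 dB → -8.7 dBu; +4 dB make-up → -4.7 dBu.
Stage 2: below threshold (-4.7 ≤ 12); passes unchanged; output -4.7 dBu.

-4.7 dBu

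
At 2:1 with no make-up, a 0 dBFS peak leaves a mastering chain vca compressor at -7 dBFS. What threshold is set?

Gain reduction = 0 − (-7) = 7 dB; output overshoot = GR / (R − 1) = 7 / 1 = 7 dB.
Threshold = output − output overshoot = -7 − 7 = -14 dBFS.

-14 dBFS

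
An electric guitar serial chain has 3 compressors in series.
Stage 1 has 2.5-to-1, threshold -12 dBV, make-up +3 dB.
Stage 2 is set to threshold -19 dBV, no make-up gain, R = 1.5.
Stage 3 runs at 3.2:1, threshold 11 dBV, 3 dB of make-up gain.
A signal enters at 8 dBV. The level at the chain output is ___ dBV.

Stage 1: 20 dB above -12 dBV, reduced 2.5:1 to 8 dB above → -4 dBV; +3 dB make-up → -1 dBV.
Stage 2: overshoot 18 dB → 18/1.5 = 12 dB → -7 dBV.
Stage 3: -7 dBV is at or below the 11 dBV threshold — no compression; make-up brings it to -4 dBV.

-4 dBV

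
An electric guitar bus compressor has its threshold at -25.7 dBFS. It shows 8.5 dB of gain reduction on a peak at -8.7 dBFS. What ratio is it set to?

Input overshoot = -8.7 − (-25.7) = 17 dB.
Output overshoot = 17 − 8.5 = 8.5 dB.
Ratio = input overshoot / output overshoot = 17 / 8.5 = 2.

2:1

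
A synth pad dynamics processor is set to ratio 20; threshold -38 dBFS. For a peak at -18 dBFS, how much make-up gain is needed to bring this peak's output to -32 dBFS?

5 dB

Overshoot 20 dB → 20/20 = 1 dB after compression, so the compressed level is -38 + 1 = -37 dBFS.
Make-up = target − compressed = -32 − (-37) = 5 dB.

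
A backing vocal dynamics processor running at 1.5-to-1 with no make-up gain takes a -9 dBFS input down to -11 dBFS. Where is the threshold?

Gain reduction = -9 − (-11) = 2 dB; output overshoot = GR / (R − 1) = 2 / 0.5 = 4 dB.
Threshold = output − output overshoot = -11 − 4 = -15 dBFS.

-15 dBFS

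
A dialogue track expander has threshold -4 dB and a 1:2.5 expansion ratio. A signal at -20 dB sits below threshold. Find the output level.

-44 dB

Undershoot = (-4) − (-20) = 16 dB.
At 1:2.5, that expands to 40 dB under threshold.
Output = -4 − 40 = -44 dB.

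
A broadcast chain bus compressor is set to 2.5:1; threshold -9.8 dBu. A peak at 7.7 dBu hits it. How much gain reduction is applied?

The signal is 17.5 dB above threshold.
After 2.5:1 compression the overshoot becomes 17.5/2.5 = 7 dB.
Gain reduction = 17.5 − 7 = 10.5 dB.

10.5 dB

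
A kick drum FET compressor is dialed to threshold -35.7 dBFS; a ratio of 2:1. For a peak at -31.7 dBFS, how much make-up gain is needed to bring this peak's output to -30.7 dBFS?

3 dB

The peak compresses to -35.7 + 4/2 = -33.7 dBFS.
To reach -30.7 dBFS requires -30.7 − (-33.7) = 3 dB of make-up.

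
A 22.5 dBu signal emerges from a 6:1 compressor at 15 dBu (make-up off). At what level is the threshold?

Input is 9 dB above T (since output overshoot × R = input overshoot: (15 − T)·6 = 22.5 − T gives T = 13.5 dBu).
Check: 13.5 + (22.5 − 13.5)/6 = 13.5 + 1.5 = 15 dBu. ✓

13.5 dBu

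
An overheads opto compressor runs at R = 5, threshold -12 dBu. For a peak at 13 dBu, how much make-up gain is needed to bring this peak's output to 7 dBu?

14 dB

Overshoot 25 dB → 25/5 = 5 dB after compression, so the compressed level is -12 + 5 = -7 dBu.
Make-up = target − compressed = 7 − (-7) = 14 dB.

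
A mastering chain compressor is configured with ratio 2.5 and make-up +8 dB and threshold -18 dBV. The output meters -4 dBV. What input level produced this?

Before make-up, the level was -4 − 8 = -12 dBV.
The compressed level sits -12 − (-18) = 6 dB over threshold.
Before 2.5:1 compression the overshoot was 6 × 2.5 = 15 dB, so input = -18 + 15 = -3 dBV.

-3 dBV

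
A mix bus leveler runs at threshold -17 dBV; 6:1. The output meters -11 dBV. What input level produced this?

19 dBV

The compressed level sits -11 − (-17) = 6 dB over threshold.
Before 6:1 compression the overshoot was 6 × 6 = 36 dB, so input = -17 + 36 = 19 dBV.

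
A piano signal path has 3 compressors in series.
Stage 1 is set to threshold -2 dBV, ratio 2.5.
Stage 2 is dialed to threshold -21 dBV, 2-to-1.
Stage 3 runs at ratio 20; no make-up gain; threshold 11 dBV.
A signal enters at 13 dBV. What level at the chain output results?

-8.5 dBV

Stage 1: overshoot 15 dB → 15/2.5 = 6 dB → 4 dBV.
Stage 2: 4 dBV is 25 dB over -21 dBV; at 2:1 that becomes 12.5 dB over, giving -8.5 dBV.
Stage 3: -8.5 dBV is at or below the 11 dBV threshold — no compression; output -8.5 dBV.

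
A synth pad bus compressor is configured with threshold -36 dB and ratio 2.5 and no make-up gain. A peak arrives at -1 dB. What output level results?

-1 dB sits 35 dB over threshold.
The 35 dB excess becomes 14 dB after 2.5:1 reduction.
That puts the output at -22 dB.

-22 dB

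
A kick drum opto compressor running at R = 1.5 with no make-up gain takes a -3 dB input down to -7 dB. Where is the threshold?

-15 dB

Input is 12 dB above T (since output overshoot × R = input overshoot: (-7 − T)·1.5 = -3 − T gives T = -15 dB).
Check: -15 + (-3 − (-15))/1.5 = -15 + 8 = -7 dB. ✓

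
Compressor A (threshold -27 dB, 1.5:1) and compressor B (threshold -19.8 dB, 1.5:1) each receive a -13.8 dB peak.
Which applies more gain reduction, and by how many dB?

A: overshoot 13.2 dB → output overshoot 8.8 dB → GR 4.4 dB.
B: overshoot 6 dB → output overshoot 4 dB → GR 2 dB.
Difference: 2.4 dB in favour of A.

A, by 2.4 dB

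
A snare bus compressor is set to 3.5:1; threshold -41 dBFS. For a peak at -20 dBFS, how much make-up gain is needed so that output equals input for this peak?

15 dB

Without make-up, output = threshold + overshoot/3.5 = -41 + 6 = -35 dBFS.
Gap to target: 15 dB.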